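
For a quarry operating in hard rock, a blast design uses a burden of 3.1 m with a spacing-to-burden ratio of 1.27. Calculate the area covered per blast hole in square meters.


First, find the spacing:
Spacing = burden * ratio = 3.1 * 1.27
= 3.937 m
Then, calculate the area:
Area = burden * spacing = 3.1 * 3.937
= 12.2047 m^2

12.2047 m^2


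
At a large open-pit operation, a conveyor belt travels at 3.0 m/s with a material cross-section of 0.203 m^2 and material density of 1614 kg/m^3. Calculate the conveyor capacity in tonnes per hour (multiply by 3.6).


Volumetric flow = speed * area
= 3.0 * 0.203 = 0.609 m^3/s
Mass flow = volumetric * density
= 0.609 * 1614 = 982.926 kg/s
Convert to t/h: multiply by 3.6
Capacity = 982.926 * 3.6
= 3538.5336 t/h

3538.5336 t/h


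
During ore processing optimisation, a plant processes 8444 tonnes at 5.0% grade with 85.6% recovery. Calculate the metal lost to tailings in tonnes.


60.7968 tonnes

Total metal in feed:
= 8444 * 5.0 / 100 = 422.2 tonnes
Metal recovered:
= 422.2 * 85.6 / 100 = 361.4032 tonnes
Metal lost to tailings:
= 422.2 - 361.4032
= 60.7968 tonnes


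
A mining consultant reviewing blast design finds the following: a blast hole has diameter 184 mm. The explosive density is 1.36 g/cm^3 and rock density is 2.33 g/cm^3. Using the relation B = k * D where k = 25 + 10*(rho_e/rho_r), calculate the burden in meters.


First, compute k:
rho_e / rho_r = 1.36 / 2.33 = 0.5836909871
k = 25 + 10 * 0.5836909871 = 30.83690987
Then, compute burden:
B = k * D / 1000 = 30.83690987 * 184 / 1000
= 5673.991416 / 1000
= 5.674 m

5.674 m


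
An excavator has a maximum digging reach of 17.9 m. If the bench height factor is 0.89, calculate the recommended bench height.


Bench height = reach * factor
= 17.9 * 0.89
= 15.931 m

15.931 m


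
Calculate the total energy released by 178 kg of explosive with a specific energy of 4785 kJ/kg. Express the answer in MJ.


Energy = mass * specific_energy / 1000
= 178 * 4785 / 1000
= 851730 / 1000
= 851.73 MJ

851.73 MJ


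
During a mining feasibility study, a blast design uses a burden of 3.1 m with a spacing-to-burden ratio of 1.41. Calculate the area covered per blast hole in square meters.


First, find the spacing:
Spacing = burden * ratio = 3.1 * 1.41
= 4.371 m
Then, calculate the area:
Area = burden * spacing = 3.1 * 4.371
= 13.5501 m^2

13.5501 m^2


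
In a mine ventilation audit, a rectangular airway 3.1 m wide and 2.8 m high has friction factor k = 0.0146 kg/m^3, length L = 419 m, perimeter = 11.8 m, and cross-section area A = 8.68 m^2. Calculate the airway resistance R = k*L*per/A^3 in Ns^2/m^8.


0.1104 Ns^2/m^8

Compute the numerator:
k * L * per = 0.0146 * 419 * 11.8
= 72.18532
Compute the denominator:
A^3 = 8.68^3 = 653.972032
Resistance:
R = 72.18532 / 653.972032
= 0.1104 Ns^2/m^8


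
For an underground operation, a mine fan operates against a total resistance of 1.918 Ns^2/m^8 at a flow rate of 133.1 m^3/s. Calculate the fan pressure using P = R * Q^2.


Compute Q^2:
Q^2 = 133.1^2 = 17715.61
Compute pressure:
P = R * Q^2 = 1.918 * 17715.61
= 33978.54 Pa

33978.54 Pa


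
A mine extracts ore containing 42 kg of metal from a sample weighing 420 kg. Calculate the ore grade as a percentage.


Ore grade = (metal mass / ore mass) * 100
= (42 / 420) * 100
= 0.1 * 100
= 10.0%

10.0%


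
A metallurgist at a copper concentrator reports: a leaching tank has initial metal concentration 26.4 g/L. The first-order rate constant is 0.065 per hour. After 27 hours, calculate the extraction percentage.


82.7093%

Compute the exponent:
-k * t = -0.065 * 27 = -1.755
Remaining concentration:
C = 26.4 * exp(-1.755)
= 26.4 * 0.1729072423
= 4.564751197 g/L
Extracted = 26.4 - 4.564751197 = 21.8352488 g/L
Extraction % = 21.8352488 / 26.4 * 100
= 82.7093%


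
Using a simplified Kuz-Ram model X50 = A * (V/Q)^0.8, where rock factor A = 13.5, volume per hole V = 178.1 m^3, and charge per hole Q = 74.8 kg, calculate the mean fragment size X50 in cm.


Compute V/Q:
V/Q = 178.1 / 74.8 = 2.381016043
Raise to the power 0.8:
(V/Q)^0.8 = 2.381016043^0.8 = 2.001750093
Multiply by A:
X50 = 13.5 * 2.001750093
= 27.0236 cm

27.0236 cm


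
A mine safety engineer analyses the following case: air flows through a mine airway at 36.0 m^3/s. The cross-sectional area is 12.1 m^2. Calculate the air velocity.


2.9752 m/s

Velocity = flow rate / cross-sectional area
= 36.0 / 12.1
= 2.9752 m/s


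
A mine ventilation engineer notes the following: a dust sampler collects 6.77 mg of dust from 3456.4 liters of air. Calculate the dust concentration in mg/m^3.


1.9587 mg/m^3

Convert liters to m^3: 1 m^3 = 1000 L
Concentration = mass / volume * 1000
= 6.77 / 3456.4 * 1000
= 0.001958685337 * 1000
= 1.9587 mg/m^3


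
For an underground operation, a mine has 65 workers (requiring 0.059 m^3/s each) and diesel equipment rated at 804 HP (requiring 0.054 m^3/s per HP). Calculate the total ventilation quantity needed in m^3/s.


Airflow for workers:
Q_people = 65 * 0.059 = 3.835 m^3/s
Airflow for diesel equipment:
Q_diesel = 804 * 0.054 = 43.416 m^3/s
Total ventilation:
Q_total = 3.835 + 43.416
= 47.251 m^3/s

47.251 m^3/s


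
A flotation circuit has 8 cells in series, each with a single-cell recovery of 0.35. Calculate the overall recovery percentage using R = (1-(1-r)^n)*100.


96.8136%

Complement of single-cell recovery:
1 - r = 1 - 0.35 = 0.65
Raise to power n:
(1 - r)^8 = 0.65^8 = 0.03186448129
Overall recovery:
R = (1 - 0.03186448129) * 100
= 96.8136%


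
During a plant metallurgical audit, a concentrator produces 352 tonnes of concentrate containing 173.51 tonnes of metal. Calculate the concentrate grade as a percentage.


49.2926%

Grade = (metal in concentrate / concentrate mass) * 100
= (173.51 / 352) * 100
= 0.4929261364 * 100
= 49.2926%


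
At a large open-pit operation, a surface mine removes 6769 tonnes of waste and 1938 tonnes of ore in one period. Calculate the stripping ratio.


Stripping ratio = waste tonnage / ore tonnage
= 6769 / 1938
= 3.4928

3.4928


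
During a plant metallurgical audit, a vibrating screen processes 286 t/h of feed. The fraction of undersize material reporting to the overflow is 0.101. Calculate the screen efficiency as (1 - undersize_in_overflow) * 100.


89.9%

Screen efficiency = (1 - fraction of undersize in overflow) * 100
= (1 - 0.101) * 100
= 0.899 * 100
= 89.9%


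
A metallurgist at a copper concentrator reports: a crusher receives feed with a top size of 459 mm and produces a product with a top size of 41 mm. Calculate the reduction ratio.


11.1951

Reduction ratio = feed size / product size
= 459 / 41
= 11.1951


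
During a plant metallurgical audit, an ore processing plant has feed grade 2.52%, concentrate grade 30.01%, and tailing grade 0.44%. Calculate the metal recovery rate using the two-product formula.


Using the two-product formula:
R = 100 * c * (f - t) / (f * (c - t))
Numerator = 100 * 30.01 * (2.52 - 0.44)
= 100 * 30.01 * 2.08
= 6242.08
Denominator = 2.52 * (30.01 - 0.44)
= 2.52 * 29.57
= 74.5164
R = 6242.08 / 74.5164
= 83.7679%

83.7679%


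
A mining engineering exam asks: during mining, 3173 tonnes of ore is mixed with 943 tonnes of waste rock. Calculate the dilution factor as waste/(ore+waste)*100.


22.9106%

Total material = ore + waste
= 3173 + 943 = 4116 tonnes
Dilution = waste / total * 100
= 943 / 4116 * 100
= 0.2291059281 * 100
= 22.9106%


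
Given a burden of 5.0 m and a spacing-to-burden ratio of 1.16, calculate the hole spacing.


5.8 m

Spacing = burden * ratio
= 5.0 * 1.16
= 5.8 m


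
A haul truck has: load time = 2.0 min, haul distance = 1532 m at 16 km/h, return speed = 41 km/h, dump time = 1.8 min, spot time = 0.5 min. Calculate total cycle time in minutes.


Convert haul speed to m/min: 16 * 1000/60 = 266.6666667 m/min
Haul time = 1532 / 266.6666667 = 5.745 min
Convert return speed to m/min: 41 * 1000/60 = 683.3333333 m/min
Return time = 1532 / 683.3333333 = 2.24195122 min
Total cycle time:
= 2.0 + 5.745 + 1.8 + 2.24195122 + 0.5
= 12.287 min

12.287 min


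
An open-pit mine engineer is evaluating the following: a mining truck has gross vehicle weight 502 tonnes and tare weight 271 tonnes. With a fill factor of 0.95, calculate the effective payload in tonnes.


219.45 tonnes

Maximum payload = gross - tare
= 502 - 271 = 231 tonnes
Effective payload = max payload * fill factor
= 231 * 0.95
= 219.45 tonnes


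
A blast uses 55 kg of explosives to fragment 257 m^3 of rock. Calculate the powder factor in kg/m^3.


0.214 kg/m^3

Powder factor = explosive mass / rock volume
= 55 / 257
= 0.214 kg/m^3


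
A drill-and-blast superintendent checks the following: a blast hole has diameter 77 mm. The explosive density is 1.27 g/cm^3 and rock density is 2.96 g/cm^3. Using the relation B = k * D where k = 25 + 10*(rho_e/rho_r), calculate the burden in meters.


First, compute k:
rho_e / rho_r = 1.27 / 2.96 = 0.4290540541
k = 25 + 10 * 0.4290540541 = 29.29054054
Then, compute burden:
B = k * D / 1000 = 29.29054054 * 77 / 1000
= 2255.371622 / 1000
= 2.2554 m

2.2554 m


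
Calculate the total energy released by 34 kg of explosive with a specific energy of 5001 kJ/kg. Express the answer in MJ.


Energy = mass * specific_energy / 1000
= 34 * 5001 / 1000
= 170034 / 1000
= 170.034 MJ

170.034 MJ


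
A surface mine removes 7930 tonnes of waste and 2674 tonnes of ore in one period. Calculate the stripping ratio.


2.9656

Stripping ratio = waste tonnage / ore tonnage
= 7930 / 2674
= 2.9656


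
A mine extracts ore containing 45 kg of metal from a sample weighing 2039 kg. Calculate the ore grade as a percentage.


2.207%

Ore grade = (metal mass / ore mass) * 100
= (45 / 2039) * 100
= 0.02206964198 * 100
= 2.207%


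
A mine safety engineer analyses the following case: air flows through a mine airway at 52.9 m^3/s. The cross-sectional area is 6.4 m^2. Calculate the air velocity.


Velocity = flow rate / cross-sectional area
= 52.9 / 6.4
= 8.2656 m/s

8.2656 m/s


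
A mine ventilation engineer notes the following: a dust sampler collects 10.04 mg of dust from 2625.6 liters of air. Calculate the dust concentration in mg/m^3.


3.8239 mg/m^3

Convert liters to m^3: 1 m^3 = 1000 L
Concentration = mass / volume * 1000
= 10.04 / 2625.6 * 1000
= 0.003823887873 * 1000
= 3.8239 mg/m^3


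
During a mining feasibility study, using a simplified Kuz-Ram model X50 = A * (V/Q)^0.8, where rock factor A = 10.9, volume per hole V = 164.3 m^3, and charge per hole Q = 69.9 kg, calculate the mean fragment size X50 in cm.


21.5951 cm

Compute V/Q:
V/Q = 164.3 / 69.9 = 2.350500715
Raise to the power 0.8:
(V/Q)^0.8 = 2.350500715^0.8 = 1.981199958
Multiply by A:
X50 = 10.9 * 1.981199958
= 21.5951 cm


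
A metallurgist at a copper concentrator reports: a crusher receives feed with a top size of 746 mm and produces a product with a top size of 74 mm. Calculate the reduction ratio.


Reduction ratio = feed size / product size
= 746 / 74
= 10.0811

10.0811


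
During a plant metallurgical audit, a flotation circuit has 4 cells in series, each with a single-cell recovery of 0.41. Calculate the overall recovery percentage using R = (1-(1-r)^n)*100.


87.8826%

Complement of single-cell recovery:
1 - r = 1 - 0.41 = 0.59
Raise to power n:
(1 - r)^4 = 0.59^4 = 0.12117361
Overall recovery:
R = (1 - 0.12117361) * 100
= 87.8826%


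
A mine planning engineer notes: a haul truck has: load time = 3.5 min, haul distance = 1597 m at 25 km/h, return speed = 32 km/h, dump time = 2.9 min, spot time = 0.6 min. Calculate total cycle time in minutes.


13.8272 min

Convert haul speed to m/min: 25 * 1000/60 = 416.6666667 m/min
Haul time = 1597 / 416.6666667 = 3.8328 min
Convert return speed to m/min: 32 * 1000/60 = 533.3333333 m/min
Return time = 1597 / 533.3333333 = 2.994375 min
Total cycle time:
= 3.5 + 3.8328 + 2.9 + 2.994375 + 0.6
= 13.8272 min


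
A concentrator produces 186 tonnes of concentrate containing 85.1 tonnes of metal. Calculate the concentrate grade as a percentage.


Grade = (metal in concentrate / concentrate mass) * 100
= (85.1 / 186) * 100
= 0.4575268817 * 100
= 45.7527%

45.7527%


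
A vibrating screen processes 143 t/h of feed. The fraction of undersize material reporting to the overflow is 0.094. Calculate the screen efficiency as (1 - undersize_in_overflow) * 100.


90.6%

Screen efficiency = (1 - fraction of undersize in overflow) * 100
= (1 - 0.094) * 100
= 0.906 * 100
= 90.6%


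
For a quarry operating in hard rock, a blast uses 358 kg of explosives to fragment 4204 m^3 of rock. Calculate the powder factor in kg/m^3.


0.0852 kg/m^3

Powder factor = explosive mass / rock volume
= 358 / 4204
= 0.0852 kg/m^3


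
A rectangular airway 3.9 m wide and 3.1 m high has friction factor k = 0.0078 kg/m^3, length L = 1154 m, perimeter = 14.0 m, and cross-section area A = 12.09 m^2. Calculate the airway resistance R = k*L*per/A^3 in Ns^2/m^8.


Compute the numerator:
k * L * per = 0.0078 * 1154 * 14.0
= 126.0168
Compute the denominator:
A^3 = 12.09^3 = 1767.172329
Resistance:
R = 126.0168 / 1767.172329
= 0.0713 Ns^2/m^8

0.0713 Ns^2/m^8


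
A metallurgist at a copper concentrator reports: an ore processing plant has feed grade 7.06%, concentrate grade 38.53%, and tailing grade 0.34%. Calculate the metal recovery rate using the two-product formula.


96.0315%

Using the two-product formula:
R = 100 * c * (f - t) / (f * (c - t))
Numerator = 100 * 38.53 * (7.06 - 0.34)
= 100 * 38.53 * 6.72
= 25892.16
Denominator = 7.06 * (38.53 - 0.34)
= 7.06 * 38.19
= 269.6214
R = 25892.16 / 269.6214
= 96.0315%


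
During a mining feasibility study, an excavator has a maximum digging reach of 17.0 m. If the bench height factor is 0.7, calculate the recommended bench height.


Bench height = reach * factor
= 17.0 * 0.7
= 11.9 m

11.9 m


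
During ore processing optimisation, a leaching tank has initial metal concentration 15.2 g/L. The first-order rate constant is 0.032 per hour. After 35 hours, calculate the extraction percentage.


Compute the exponent:
-k * t = -0.032 * 35 = -1.12
Remaining concentration:
C = 15.2 * exp(-1.12)
= 15.2 * 0.3262797946
= 4.959452878 g/L
Extracted = 15.2 - 4.959452878 = 10.24054712 g/L
Extraction % = 10.24054712 / 15.2 * 100
= 67.372%

67.372%


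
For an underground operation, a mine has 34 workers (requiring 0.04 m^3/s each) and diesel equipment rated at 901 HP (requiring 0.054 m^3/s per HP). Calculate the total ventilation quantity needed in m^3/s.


Airflow for workers:
Q_people = 34 * 0.04 = 1.36 m^3/s
Airflow for diesel equipment:
Q_diesel = 901 * 0.054 = 48.654 m^3/s
Total ventilation:
Q_total = 1.36 + 48.654
= 50.014 m^3/s

50.014 m^3/s


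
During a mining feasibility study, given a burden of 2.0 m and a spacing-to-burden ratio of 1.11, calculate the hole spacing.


2.22 m

Spacing = burden * ratio
= 2.0 * 1.11
= 2.22 m


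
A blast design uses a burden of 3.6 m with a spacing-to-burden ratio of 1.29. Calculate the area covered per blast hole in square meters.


16.7184 m^2

First, find the spacing:
Spacing = burden * ratio = 3.6 * 1.29
= 4.644 m
Then, calculate the area:
Area = burden * spacing = 3.6 * 4.644
= 16.7184 m^2


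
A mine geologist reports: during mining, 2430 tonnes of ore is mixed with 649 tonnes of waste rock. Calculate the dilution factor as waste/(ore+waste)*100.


21.0783%

Total material = ore + waste
= 2430 + 649 = 3079 tonnes
Dilution = waste / total * 100
= 649 / 3079 * 100
= 0.2107827217 * 100
= 21.0783%


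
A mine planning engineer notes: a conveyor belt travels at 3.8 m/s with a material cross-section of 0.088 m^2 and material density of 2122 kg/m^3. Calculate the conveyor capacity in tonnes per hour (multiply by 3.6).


Volumetric flow = speed * area
= 3.8 * 0.088 = 0.3344 m^3/s
Mass flow = volumetric * density
= 0.3344 * 2122 = 709.5968 kg/s
Convert to t/h: multiply by 3.6
Capacity = 709.5968 * 3.6
= 2554.5485 t/h

2554.5485 t/h


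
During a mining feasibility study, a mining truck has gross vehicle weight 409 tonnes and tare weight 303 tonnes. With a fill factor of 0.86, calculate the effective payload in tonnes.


Maximum payload = gross - tare
= 409 - 303 = 106 tonnes
Effective payload = max payload * fill factor
= 106 * 0.86
= 91.16 tonnes

91.16 tonnes


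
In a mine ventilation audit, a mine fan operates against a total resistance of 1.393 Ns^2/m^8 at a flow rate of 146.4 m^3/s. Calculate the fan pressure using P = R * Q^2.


29856.1133 Pa

Compute Q^2:
Q^2 = 146.4^2 = 21432.96
Compute pressure:
P = R * Q^2 = 1.393 * 21432.96
= 29856.1133 Pa


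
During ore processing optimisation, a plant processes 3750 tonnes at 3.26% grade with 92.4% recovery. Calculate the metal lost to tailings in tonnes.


Total metal in feed:
= 3750 * 3.26 / 100 = 122.25 tonnes
Metal recovered:
= 122.25 * 92.4 / 100 = 112.959 tonnes
Metal lost to tailings:
= 122.25 - 112.959
= 9.291 tonnes

9.291 tonnes


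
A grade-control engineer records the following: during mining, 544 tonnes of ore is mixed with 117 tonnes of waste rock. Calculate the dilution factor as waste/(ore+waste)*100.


Total material = ore + waste
= 544 + 117 = 661 tonnes
Dilution = waste / total * 100
= 117 / 661 * 100
= 0.1770045386 * 100
= 17.7005%

17.7005%


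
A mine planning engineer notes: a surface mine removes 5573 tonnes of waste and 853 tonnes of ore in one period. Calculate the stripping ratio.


6.5334

Stripping ratio = waste tonnage / ore tonnage
= 5573 / 853
= 6.5334


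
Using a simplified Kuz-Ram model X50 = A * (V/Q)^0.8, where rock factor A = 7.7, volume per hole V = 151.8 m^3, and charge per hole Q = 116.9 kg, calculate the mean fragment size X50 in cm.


9.4898 cm

Compute V/Q:
V/Q = 151.8 / 116.9 = 1.298545766
Raise to the power 0.8:
(V/Q)^0.8 = 1.298545766^0.8 = 1.232440065
Multiply by A:
X50 = 7.7 * 1.232440065
= 9.4898 cm


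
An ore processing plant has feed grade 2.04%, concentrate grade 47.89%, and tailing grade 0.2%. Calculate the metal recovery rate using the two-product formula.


90.5743%

Using the two-product formula:
R = 100 * c * (f - t) / (f * (c - t))
Numerator = 100 * 47.89 * (2.04 - 0.2)
= 100 * 47.89 * 1.84
= 8811.76
Denominator = 2.04 * (47.89 - 0.2)
= 2.04 * 47.69
= 97.2876
R = 8811.76 / 97.2876
= 90.5743%


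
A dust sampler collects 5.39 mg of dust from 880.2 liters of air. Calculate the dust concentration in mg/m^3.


6.1236 mg/m^3

Convert liters to m^3: 1 m^3 = 1000 L
Concentration = mass / volume * 1000
= 5.39 / 880.2 * 1000
= 0.006123608271 * 1000
= 6.1236 mg/m^3


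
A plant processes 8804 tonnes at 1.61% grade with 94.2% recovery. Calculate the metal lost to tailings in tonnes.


8.2212 tonnes

Total metal in feed:
= 8804 * 1.61 / 100 = 141.7444 tonnes
Metal recovered:
= 141.7444 * 94.2 / 100 = 133.5232248 tonnes
Metal lost to tailings:
= 141.7444 - 133.5232248
= 8.2212 tonnes


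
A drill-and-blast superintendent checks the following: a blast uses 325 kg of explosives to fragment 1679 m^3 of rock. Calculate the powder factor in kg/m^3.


0.1936 kg/m^3

Powder factor = explosive mass / rock volume
= 325 / 1679
= 0.1936 kg/m^3


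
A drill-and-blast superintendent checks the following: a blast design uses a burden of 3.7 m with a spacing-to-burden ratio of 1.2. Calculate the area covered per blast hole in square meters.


16.428 m^2

First, find the spacing:
Spacing = burden * ratio = 3.7 * 1.2
= 4.44 m
Then, calculate the area:
Area = burden * spacing = 3.7 * 4.44
= 16.428 m^2


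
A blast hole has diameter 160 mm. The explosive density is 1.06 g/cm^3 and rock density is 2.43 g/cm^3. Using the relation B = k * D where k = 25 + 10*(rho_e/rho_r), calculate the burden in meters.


First, compute k:
rho_e / rho_r = 1.06 / 2.43 = 0.4362139918
k = 25 + 10 * 0.4362139918 = 29.36213992
Then, compute burden:
B = k * D / 1000 = 29.36213992 * 160 / 1000
= 4697.942387 / 1000
= 4.6979 m

4.6979 m


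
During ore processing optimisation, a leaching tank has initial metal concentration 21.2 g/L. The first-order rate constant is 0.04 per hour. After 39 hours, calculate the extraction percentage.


78.9864%

Compute the exponent:
-k * t = -0.04 * 39 = -1.56
Remaining concentration:
C = 21.2 * exp(-1.56)
= 21.2 * 0.2101360712
= 4.454884709 g/L
Extracted = 21.2 - 4.454884709 = 16.74511529 g/L
Extraction % = 16.74511529 / 21.2 * 100
= 78.9864%


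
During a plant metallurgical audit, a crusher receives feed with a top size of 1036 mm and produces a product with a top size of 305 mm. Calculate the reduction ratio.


Reduction ratio = feed size / product size
= 1036 / 305
= 3.3967

3.3967


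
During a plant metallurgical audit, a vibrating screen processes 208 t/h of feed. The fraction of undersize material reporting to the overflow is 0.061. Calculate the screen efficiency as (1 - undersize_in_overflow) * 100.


93.9%

Screen efficiency = (1 - fraction of undersize in overflow) * 100
= (1 - 0.061) * 100
= 0.939 * 100
= 93.9%


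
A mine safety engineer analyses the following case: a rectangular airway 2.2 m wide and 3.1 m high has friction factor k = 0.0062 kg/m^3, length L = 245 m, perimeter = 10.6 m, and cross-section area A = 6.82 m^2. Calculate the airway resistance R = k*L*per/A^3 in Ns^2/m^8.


Compute the numerator:
k * L * per = 0.0062 * 245 * 10.6
= 16.1014
Compute the denominator:
A^3 = 6.82^3 = 317.214568
Resistance:
R = 16.1014 / 317.214568
= 0.0508 Ns^2/m^8

0.0508 Ns^2/m^8


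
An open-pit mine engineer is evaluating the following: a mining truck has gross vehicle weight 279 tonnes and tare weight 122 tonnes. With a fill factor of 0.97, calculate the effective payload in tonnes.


152.29 tonnes

Maximum payload = gross - tare
= 279 - 122 = 157 tonnes
Effective payload = max payload * fill factor
= 157 * 0.97
= 152.29 tonnes


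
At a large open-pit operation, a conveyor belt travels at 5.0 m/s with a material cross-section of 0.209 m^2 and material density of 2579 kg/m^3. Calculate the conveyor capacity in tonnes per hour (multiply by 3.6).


Volumetric flow = speed * area
= 5.0 * 0.209 = 1.045 m^3/s
Mass flow = volumetric * density
= 1.045 * 2579 = 2695.055 kg/s
Convert to t/h: multiply by 3.6
Capacity = 2695.055 * 3.6
= 9702.198 t/h

9702.198 t/h


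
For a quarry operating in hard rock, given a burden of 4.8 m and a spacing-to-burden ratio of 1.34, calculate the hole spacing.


6.432 m

Spacing = burden * ratio
= 4.8 * 1.34
= 6.432 m


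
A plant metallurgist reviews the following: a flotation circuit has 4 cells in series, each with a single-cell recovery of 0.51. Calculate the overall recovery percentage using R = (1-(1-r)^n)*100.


94.2352%

Complement of single-cell recovery:
1 - r = 1 - 0.51 = 0.49
Raise to power n:
(1 - r)^4 = 0.49^4 = 0.05764801
Overall recovery:
R = (1 - 0.05764801) * 100
= 94.2352%


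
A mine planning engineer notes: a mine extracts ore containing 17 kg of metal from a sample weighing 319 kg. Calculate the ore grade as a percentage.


5.3292%

Ore grade = (metal mass / ore mass) * 100
= (17 / 319) * 100
= 0.05329153605 * 100
= 5.3292%


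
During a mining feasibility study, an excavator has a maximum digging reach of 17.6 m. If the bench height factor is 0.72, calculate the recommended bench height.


12.672 m

Bench height = reach * factor
= 17.6 * 0.72
= 12.672 m


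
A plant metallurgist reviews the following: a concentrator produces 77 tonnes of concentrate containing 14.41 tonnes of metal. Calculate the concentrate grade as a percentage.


Grade = (metal in concentrate / concentrate mass) * 100
= (14.41 / 77) * 100
= 0.1871428571 * 100
= 18.7143%

18.7143%


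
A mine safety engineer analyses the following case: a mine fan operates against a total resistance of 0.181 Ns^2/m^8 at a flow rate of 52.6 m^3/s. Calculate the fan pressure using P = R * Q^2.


500.7836 Pa

Compute Q^2:
Q^2 = 52.6^2 = 2766.76
Compute pressure:
P = R * Q^2 = 0.181 * 2766.76
= 500.7836 Pa


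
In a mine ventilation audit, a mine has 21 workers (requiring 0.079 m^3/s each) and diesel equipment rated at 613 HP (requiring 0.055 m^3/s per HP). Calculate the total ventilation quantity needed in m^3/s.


Airflow for workers:
Q_people = 21 * 0.079 = 1.659 m^3/s
Airflow for diesel equipment:
Q_diesel = 613 * 0.055 = 33.715 m^3/s
Total ventilation:
Q_total = 1.659 + 33.715
= 35.374 m^3/s

35.374 m^3/s


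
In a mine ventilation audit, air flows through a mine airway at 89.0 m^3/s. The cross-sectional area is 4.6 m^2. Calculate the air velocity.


19.3478 m/s

Velocity = flow rate / cross-sectional area
= 89.0 / 4.6
= 19.3478 m/s


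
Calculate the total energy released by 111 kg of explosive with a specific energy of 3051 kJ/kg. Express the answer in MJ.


Energy = mass * specific_energy / 1000
= 111 * 3051 / 1000
= 338661 / 1000
= 338.661 MJ

338.661 MJ


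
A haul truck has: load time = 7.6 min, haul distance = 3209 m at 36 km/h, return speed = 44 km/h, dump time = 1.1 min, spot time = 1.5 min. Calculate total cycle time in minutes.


Convert haul speed to m/min: 36 * 1000/60 = 600 m/min
Haul time = 3209 / 600 = 5.348333333 min
Convert return speed to m/min: 44 * 1000/60 = 733.3333333 m/min
Return time = 3209 / 733.3333333 = 4.375909091 min
Total cycle time:
= 7.6 + 5.348333333 + 1.1 + 4.375909091 + 1.5
= 19.9242 min

19.9242 min


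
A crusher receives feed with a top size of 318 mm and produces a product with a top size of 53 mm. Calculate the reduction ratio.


Reduction ratio = feed size / product size
= 318 / 53
= 6.0

6.0


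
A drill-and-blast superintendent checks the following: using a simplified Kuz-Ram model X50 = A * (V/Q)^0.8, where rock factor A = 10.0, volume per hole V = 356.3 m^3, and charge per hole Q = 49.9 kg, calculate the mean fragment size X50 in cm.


Compute V/Q:
V/Q = 356.3 / 49.9 = 7.140280561
Raise to the power 0.8:
(V/Q)^0.8 = 7.140280561^0.8 = 4.81916972
Multiply by A:
X50 = 10.0 * 4.81916972
= 48.1917 cm

48.1917 cm


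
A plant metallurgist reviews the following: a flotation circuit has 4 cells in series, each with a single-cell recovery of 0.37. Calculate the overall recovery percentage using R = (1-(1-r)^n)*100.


84.247%

Complement of single-cell recovery:
1 - r = 1 - 0.37 = 0.63
Raise to power n:
(1 - r)^4 = 0.63^4 = 0.15752961
Overall recovery:
R = (1 - 0.15752961) * 100
= 84.247%


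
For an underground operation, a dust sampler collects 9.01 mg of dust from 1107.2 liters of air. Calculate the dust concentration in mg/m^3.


Convert liters to m^3: 1 m^3 = 1000 L
Concentration = mass / volume * 1000
= 9.01 / 1107.2 * 1000
= 0.008137644509 * 1000
= 8.1376 mg/m^3

8.1376 mg/m^3


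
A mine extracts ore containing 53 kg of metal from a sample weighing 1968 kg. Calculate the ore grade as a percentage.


Ore grade = (metal mass / ore mass) * 100
= (53 / 1968) * 100
= 0.02693089431 * 100
= 2.6931%

2.6931%


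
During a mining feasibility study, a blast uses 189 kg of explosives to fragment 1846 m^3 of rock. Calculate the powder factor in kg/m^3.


0.1024 kg/m^3

Powder factor = explosive mass / rock volume
= 189 / 1846
= 0.1024 kg/m^3


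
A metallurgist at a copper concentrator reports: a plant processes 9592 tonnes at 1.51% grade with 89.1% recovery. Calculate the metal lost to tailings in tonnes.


15.7875 tonnes

Total metal in feed:
= 9592 * 1.51 / 100 = 144.8392 tonnes
Metal recovered:
= 144.8392 * 89.1 / 100 = 129.0517272 tonnes
Metal lost to tailings:
= 144.8392 - 129.0517272
= 15.7875 tonnes


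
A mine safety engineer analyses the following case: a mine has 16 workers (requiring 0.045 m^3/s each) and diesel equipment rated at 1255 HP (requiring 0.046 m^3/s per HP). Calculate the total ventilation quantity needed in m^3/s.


58.45 m^3/s

Airflow for workers:
Q_people = 16 * 0.045 = 0.72 m^3/s
Airflow for diesel equipment:
Q_diesel = 1255 * 0.046 = 57.73 m^3/s
Total ventilation:
Q_total = 0.72 + 57.73
= 58.45 m^3/s


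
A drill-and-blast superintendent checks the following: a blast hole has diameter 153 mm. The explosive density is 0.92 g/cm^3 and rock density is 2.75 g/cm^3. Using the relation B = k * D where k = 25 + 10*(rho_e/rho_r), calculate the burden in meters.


4.3369 m

First, compute k:
rho_e / rho_r = 0.92 / 2.75 = 0.3345454545
k = 25 + 10 * 0.3345454545 = 28.34545455
Then, compute burden:
B = k * D / 1000 = 28.34545455 * 153 / 1000
= 4336.854545 / 1000
= 4.3369 m


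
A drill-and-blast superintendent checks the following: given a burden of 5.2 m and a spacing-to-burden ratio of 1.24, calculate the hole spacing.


6.448 m

Spacing = burden * ratio
= 5.2 * 1.24
= 6.448 m


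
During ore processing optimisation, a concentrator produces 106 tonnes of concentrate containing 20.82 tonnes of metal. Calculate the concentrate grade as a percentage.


19.6415%

Grade = (metal in concentrate / concentrate mass) * 100
= (20.82 / 106) * 100
= 0.1964150943 * 100
= 19.6415%


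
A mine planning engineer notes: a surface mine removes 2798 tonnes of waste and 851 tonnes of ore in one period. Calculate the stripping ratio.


3.2879

Stripping ratio = waste tonnage / ore tonnage
= 2798 / 851
= 3.2879


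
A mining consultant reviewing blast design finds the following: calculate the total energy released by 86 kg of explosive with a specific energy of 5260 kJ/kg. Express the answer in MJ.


Energy = mass * specific_energy / 1000
= 86 * 5260 / 1000
= 452360 / 1000
= 452.36 MJ

452.36 MJ


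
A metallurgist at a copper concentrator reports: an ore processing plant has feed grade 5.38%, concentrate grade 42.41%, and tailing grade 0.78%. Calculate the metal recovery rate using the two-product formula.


87.1039%

Using the two-product formula:
R = 100 * c * (f - t) / (f * (c - t))
Numerator = 100 * 42.41 * (5.38 - 0.78)
= 100 * 42.41 * 4.6
= 19508.6
Denominator = 5.38 * (42.41 - 0.78)
= 5.38 * 41.63
= 223.9694
R = 19508.6 / 223.9694
= 87.1039%


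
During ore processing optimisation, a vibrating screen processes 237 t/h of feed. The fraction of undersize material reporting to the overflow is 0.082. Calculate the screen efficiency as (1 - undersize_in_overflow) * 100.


91.8%

Screen efficiency = (1 - fraction of undersize in overflow) * 100
= (1 - 0.082) * 100
= 0.918 * 100
= 91.8%


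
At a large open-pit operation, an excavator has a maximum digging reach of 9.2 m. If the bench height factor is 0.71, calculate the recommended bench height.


6.532 m

Bench height = reach * factor
= 9.2 * 0.71
= 6.532 m


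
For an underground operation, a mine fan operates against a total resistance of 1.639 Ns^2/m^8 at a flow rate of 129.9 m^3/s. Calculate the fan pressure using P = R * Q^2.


27656.5024 Pa

Compute Q^2:
Q^2 = 129.9^2 = 16874.01
Compute pressure:
P = R * Q^2 = 1.639 * 16874.01
= 27656.5024 Pa


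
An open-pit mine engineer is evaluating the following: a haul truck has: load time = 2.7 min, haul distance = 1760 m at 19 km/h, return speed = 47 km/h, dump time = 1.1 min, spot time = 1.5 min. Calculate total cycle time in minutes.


13.1047 min

Convert haul speed to m/min: 19 * 1000/60 = 316.6666667 m/min
Haul time = 1760 / 316.6666667 = 5.557894737 min
Convert return speed to m/min: 47 * 1000/60 = 783.3333333 m/min
Return time = 1760 / 783.3333333 = 2.246808511 min
Total cycle time:
= 2.7 + 5.557894737 + 1.1 + 2.246808511 + 1.5
= 13.1047 min


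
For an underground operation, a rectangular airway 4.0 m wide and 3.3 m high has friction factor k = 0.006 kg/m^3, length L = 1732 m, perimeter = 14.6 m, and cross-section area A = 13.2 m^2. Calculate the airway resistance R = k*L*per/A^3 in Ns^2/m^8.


0.066 Ns^2/m^8

Compute the numerator:
k * L * per = 0.006 * 1732 * 14.6
= 151.7232
Compute the denominator:
A^3 = 13.2^3 = 2299.968
Resistance:
R = 151.7232 / 2299.968
= 0.066 Ns^2/m^8


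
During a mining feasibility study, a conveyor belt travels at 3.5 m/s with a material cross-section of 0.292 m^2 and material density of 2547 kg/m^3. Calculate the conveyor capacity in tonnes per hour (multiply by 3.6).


Volumetric flow = speed * area
= 3.5 * 0.292 = 1.022 m^3/s
Mass flow = volumetric * density
= 1.022 * 2547 = 2603.034 kg/s
Convert to t/h: multiply by 3.6
Capacity = 2603.034 * 3.6
= 9370.9224 t/h

9370.9224 t/h


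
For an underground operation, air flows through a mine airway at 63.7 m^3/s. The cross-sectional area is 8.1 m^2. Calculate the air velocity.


Velocity = flow rate / cross-sectional area
= 63.7 / 8.1
= 7.8642 m/s

7.8642 m/s


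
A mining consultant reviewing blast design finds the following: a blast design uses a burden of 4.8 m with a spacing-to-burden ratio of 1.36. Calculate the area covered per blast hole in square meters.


31.3344 m^2

First, find the spacing:
Spacing = burden * ratio = 4.8 * 1.36
= 6.528 m
Then, calculate the area:
Area = burden * spacing = 4.8 * 6.528
= 31.3344 m^2


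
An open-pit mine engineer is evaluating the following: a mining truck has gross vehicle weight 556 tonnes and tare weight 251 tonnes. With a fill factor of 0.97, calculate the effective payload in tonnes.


295.85 tonnes

Maximum payload = gross - tare
= 556 - 251 = 305 tonnes
Effective payload = max payload * fill factor
= 305 * 0.97
= 295.85 tonnes


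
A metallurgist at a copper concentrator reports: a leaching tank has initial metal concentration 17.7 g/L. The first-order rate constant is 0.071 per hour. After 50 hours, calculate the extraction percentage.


Compute the exponent:
-k * t = -0.071 * 50 = -3.55
Remaining concentration:
C = 17.7 * exp(-3.55)
= 17.7 * 0.02872463965
= 0.5084261219 g/L
Extracted = 17.7 - 0.5084261219 = 17.19157388 g/L
Extraction % = 17.19157388 / 17.7 * 100
= 97.1275%

97.1275%


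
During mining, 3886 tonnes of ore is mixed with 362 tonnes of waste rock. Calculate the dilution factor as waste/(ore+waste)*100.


Total material = ore + waste
= 3886 + 362 = 4248 tonnes
Dilution = waste / total * 100
= 362 / 4248 * 100
= 0.0852165725 * 100
= 8.5217%

8.5217%


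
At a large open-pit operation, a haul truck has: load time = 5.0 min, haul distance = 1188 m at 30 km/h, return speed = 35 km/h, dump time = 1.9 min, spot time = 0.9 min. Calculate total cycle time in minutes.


Convert haul speed to m/min: 30 * 1000/60 = 500 m/min
Haul time = 1188 / 500 = 2.376 min
Convert return speed to m/min: 35 * 1000/60 = 583.3333333 m/min
Return time = 1188 / 583.3333333 = 2.036571429 min
Total cycle time:
= 5.0 + 2.376 + 1.9 + 2.036571429 + 0.9
= 12.2126 min

12.2126 min


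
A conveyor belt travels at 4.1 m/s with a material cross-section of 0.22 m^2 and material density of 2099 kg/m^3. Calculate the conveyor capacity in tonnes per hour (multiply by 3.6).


6815.8728 t/h

Volumetric flow = speed * area
= 4.1 * 0.22 = 0.902 m^3/s
Mass flow = volumetric * density
= 0.902 * 2099 = 1893.298 kg/s
Convert to t/h: multiply by 3.6
Capacity = 1893.298 * 3.6
= 6815.8728 t/h


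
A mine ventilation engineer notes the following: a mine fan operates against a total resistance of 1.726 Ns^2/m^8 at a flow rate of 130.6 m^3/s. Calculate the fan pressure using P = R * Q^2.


29439.2774 Pa

Compute Q^2:
Q^2 = 130.6^2 = 17056.36
Compute pressure:
P = R * Q^2 = 1.726 * 17056.36
= 29439.2774 Pa


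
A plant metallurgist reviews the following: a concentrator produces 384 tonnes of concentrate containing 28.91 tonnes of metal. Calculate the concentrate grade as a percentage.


7.5286%

Grade = (metal in concentrate / concentrate mass) * 100
= (28.91 / 384) * 100
= 0.07528645833 * 100
= 7.5286%


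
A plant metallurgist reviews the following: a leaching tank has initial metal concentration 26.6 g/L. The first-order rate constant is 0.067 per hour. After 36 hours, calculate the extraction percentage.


Compute the exponent:
-k * t = -0.067 * 36 = -2.412
Remaining concentration:
C = 26.6 * exp(-2.412)
= 26.6 * 0.08963584349
= 2.384313437 g/L
Extracted = 26.6 - 2.384313437 = 24.21568656 g/L
Extraction % = 24.21568656 / 26.6 * 100
= 91.0364%

91.0364%


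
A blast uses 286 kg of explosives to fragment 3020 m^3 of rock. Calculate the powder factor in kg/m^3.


0.0947 kg/m^3

Powder factor = explosive mass / rock volume
= 286 / 3020
= 0.0947 kg/m^3


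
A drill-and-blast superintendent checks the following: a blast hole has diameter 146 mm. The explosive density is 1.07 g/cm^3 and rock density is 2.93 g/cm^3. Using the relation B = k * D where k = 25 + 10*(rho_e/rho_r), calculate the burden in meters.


First, compute k:
rho_e / rho_r = 1.07 / 2.93 = 0.3651877133
k = 25 + 10 * 0.3651877133 = 28.65187713
Then, compute burden:
B = k * D / 1000 = 28.65187713 * 146 / 1000
= 4183.174061 / 1000
= 4.1832 m

4.1832 m


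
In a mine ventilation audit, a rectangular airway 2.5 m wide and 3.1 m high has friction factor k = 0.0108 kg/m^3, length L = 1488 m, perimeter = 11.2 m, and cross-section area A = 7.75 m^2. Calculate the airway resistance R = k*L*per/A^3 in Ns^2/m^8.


Compute the numerator:
k * L * per = 0.0108 * 1488 * 11.2
= 179.98848
Compute the denominator:
A^3 = 7.75^3 = 465.484375
Resistance:
R = 179.98848 / 465.484375
= 0.3867 Ns^2/m^8

0.3867 Ns^2/m^8


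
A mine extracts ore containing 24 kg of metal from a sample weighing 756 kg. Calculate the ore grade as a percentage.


Ore grade = (metal mass / ore mass) * 100
= (24 / 756) * 100
= 0.03174603175 * 100
= 3.1746%

3.1746%


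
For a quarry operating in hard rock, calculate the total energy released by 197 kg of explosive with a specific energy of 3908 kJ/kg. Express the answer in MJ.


Energy = mass * specific_energy / 1000
= 197 * 3908 / 1000
= 769876 / 1000
= 769.876 MJ

769.876 MJ


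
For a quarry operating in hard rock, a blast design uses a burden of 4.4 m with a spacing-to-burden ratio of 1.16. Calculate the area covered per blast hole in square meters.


22.4576 m^2

First, find the spacing:
Spacing = burden * ratio = 4.4 * 1.16
= 5.104 m
Then, calculate the area:
Area = burden * spacing = 4.4 * 5.104
= 22.4576 m^2


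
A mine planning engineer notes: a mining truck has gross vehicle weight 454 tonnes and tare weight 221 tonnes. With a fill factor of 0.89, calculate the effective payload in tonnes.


207.37 tonnes

Maximum payload = gross - tare
= 454 - 221 = 233 tonnes
Effective payload = max payload * fill factor
= 233 * 0.89
= 207.37 tonnes


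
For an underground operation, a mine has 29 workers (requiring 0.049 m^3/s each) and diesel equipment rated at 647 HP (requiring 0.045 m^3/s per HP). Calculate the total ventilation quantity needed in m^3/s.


30.536 m^3/s

Airflow for workers:
Q_people = 29 * 0.049 = 1.421 m^3/s
Airflow for diesel equipment:
Q_diesel = 647 * 0.045 = 29.115 m^3/s
Total ventilation:
Q_total = 1.421 + 29.115
= 30.536 m^3/s


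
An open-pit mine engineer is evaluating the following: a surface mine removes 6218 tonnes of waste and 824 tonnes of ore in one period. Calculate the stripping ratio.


7.5461

Stripping ratio = waste tonnage / ore tonnage
= 6218 / 824
= 7.5461


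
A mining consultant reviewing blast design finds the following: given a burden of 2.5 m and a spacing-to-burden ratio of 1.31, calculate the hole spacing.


Spacing = burden * ratio
= 2.5 * 1.31
= 3.275 m

3.275 m


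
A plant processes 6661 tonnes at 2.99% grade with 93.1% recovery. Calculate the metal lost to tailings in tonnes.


13.7423 tonnes

Total metal in feed:
= 6661 * 2.99 / 100 = 199.1639 tonnes
Metal recovered:
= 199.1639 * 93.1 / 100 = 185.4215909 tonnes
Metal lost to tailings:
= 199.1639 - 185.4215909
= 13.7423 tonnes


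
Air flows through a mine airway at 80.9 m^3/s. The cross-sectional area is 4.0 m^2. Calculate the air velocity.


Velocity = flow rate / cross-sectional area
= 80.9 / 4.0
= 20.225 m/s

20.225 m/s


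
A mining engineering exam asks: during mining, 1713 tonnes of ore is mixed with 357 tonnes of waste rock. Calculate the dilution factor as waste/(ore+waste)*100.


Total material = ore + waste
= 1713 + 357 = 2070 tonnes
Dilution = waste / total * 100
= 357 / 2070 * 100
= 0.1724637681 * 100
= 17.2464%

17.2464%
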